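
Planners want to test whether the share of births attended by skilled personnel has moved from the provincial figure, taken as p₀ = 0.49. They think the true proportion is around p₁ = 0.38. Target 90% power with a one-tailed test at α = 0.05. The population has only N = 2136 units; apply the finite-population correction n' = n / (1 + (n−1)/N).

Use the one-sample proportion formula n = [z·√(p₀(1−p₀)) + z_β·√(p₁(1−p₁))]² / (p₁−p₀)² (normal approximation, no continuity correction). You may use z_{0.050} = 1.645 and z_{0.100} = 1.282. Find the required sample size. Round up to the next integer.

n = [z_α·√(p₀q₀) + z_β·√(p₁q₁)]² / (p₁ − p₀)²
  = [1.645·√(0.49·0.51) + 1.282·√(0.38·0.62)]² / (-0.11)²
  = [1.645·0.4999 + 1.282·0.4854]² / 0.0121
  = [1.4446]² / 0.0121
  = 172.47
Finite-population correction (N = 2136): 172.47 / (1 + (172.47 − 1)/2136) = 159.65.
Round up → n = 160.

n = 160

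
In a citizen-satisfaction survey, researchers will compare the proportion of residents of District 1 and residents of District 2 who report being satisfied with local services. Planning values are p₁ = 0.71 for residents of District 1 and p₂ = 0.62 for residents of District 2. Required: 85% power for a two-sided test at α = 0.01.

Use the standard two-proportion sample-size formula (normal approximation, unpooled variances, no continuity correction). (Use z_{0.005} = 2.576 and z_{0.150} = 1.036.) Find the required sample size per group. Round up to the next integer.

n = (z_{α/2} + z_β)² · [p₁(1−p₁) + p₂(1−p₂)] / (p₁ − p₂)²
  = (2.576 + 1.036)² · (0.71·0.29 + 0.62·0.38) / (0.09)²
  = (3.612)² · (0.2059 + 0.2356) / 0.0081
  = 13.0465 · 0.4415 / 0.0081
  = 711.12
Round up → n = 712 per group.

n = 712 per group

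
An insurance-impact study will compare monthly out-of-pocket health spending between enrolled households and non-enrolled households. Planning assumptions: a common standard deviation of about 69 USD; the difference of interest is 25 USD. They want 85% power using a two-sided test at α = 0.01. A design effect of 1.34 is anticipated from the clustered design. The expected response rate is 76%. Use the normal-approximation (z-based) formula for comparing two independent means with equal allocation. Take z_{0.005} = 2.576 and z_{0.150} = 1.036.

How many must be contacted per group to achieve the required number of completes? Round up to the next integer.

n = 351 per group

n = (z_{α/2} + z_β)² · (σ₁² + σ₂²) / δ²
  = (2.576 + 1.036)² · (2·69² = 9522) / 25²
  = 13.0465 · 9522 / 625
  = 198.77
Design effect: 1.34 × 198.77 = 266.35.
Adjust for 76% response: 266.35 / 0.76 = 350.46.
Round up → n = 351 per group.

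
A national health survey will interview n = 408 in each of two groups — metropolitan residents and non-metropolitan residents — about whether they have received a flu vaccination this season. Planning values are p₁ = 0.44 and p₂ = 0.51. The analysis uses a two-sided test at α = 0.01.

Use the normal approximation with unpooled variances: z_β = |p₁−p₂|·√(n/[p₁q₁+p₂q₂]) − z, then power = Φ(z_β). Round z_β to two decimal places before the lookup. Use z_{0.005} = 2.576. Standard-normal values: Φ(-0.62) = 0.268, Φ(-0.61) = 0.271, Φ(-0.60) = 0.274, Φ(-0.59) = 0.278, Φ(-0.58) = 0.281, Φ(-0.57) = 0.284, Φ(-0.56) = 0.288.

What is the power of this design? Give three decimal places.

Power ≈ 0.284

z_β = |p₁−p₂|·√(n/[p₁q₁+p₂q₂]) − z_{α/2}
    = 0.07 · √(408/0.4963) − 2.576
    = 0.07 · 28.6720 − 2.576
    = 2.0070 − 2.576 = -0.5690 → -0.57
Power = Φ(-0.57) = 0.284.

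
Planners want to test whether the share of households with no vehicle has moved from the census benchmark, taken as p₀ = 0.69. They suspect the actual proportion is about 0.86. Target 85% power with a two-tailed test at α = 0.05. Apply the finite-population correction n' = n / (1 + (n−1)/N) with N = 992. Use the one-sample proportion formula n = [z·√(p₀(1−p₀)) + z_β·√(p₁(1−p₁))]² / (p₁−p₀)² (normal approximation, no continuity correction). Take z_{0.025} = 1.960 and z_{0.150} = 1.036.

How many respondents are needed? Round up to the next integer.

n = 53

n = [z_{α/2}·√(p₀q₀) + z_β·√(p₁q₁)]² / (p₁ − p₀)²
  = [1.960·√(0.69·0.31) + 1.036·√(0.86·0.14)]² / (0.17)²
  = [1.960·0.4625 + 1.036·0.3470]² / 0.0289
  = [1.2660]² / 0.0289
  = 55.46
Finite-population correction (N = 992): 55.46 / (1 + (55.46 − 1)/992) = 52.57.
Round up → n = 53.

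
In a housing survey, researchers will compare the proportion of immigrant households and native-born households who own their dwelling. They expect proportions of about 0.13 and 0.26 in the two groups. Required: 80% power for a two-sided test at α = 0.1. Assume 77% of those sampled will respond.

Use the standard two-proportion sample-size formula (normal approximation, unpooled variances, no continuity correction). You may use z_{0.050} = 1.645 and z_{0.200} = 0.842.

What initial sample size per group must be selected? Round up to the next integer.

n = (z_{α/2} + z_β)² · [p₁(1−p₁) + p₂(1−p₂)] / (p₁ − p₂)²
  = (1.645 + 0.842)² · (0.13·0.87 + 0.26·0.74) / (-0.13)²
  = (2.487)² · (0.1131 + 0.1924) / 0.0169
  = 6.1852 · 0.3055 / 0.0169
  = 111.81
Adjust for 77% response: 111.81 / 0.77 = 145.21.
Round up → n = 146 per group.

n = 146 per group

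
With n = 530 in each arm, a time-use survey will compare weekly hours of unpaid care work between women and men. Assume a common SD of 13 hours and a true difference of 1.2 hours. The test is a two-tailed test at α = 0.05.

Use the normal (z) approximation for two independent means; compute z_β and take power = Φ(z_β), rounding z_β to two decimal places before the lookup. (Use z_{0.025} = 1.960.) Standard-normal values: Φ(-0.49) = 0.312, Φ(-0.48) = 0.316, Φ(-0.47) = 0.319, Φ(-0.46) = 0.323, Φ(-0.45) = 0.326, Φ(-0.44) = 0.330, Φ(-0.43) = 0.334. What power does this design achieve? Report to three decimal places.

z_β = δ·√(n/(σ₁²+σ₂²)) − z_{α/2}
    = 1.2 · √(530/338) − 1.960
    = 1.2 · 1.25222 − 1.960
    = 1.5027 − 1.960 = -0.4573 → -0.46
Power = Φ(-0.46) = 0.323.

Power ≈ 0.323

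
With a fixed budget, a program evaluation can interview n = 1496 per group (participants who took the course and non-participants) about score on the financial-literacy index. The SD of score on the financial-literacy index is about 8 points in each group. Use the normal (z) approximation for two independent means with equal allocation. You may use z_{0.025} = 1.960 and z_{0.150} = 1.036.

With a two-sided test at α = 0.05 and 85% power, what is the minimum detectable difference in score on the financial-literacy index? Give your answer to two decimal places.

Minimum detectable difference ≈ 0.88 points

δ = (z_{α/2} + z_β) · √((σ₁²+σ₂²)/n)
  = (1.960 + 1.036) · √(128/1496)
  = 2.996 · √0.08556
  = 2.996 · 0.2925
  = 0.8764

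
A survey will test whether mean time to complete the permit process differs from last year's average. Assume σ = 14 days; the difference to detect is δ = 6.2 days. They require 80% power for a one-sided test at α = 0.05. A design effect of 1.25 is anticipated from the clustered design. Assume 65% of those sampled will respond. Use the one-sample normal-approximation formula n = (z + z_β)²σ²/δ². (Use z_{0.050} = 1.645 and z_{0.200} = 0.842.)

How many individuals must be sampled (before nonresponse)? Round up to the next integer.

n = (z_α + z_β)² · σ² / δ²
  = (1.645 + 0.842)² · 14² / 6.2²
  = 6.1852 · 196 / 38.44
  = 31.54
Design effect: 1.25 × 31.54 = 39.42.
Adjust for 65% response: 39.42 / 0.65 = 60.65.
Round up → n = 61.

n = 61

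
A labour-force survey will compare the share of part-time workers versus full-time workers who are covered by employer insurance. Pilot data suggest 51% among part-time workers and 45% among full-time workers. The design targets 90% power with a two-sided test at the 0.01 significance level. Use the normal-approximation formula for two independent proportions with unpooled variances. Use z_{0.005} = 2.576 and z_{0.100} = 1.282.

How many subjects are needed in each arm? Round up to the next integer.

n = (z_{α/2} + z_β)² · [p₁(1−p₁) + p₂(1−p₂)] / (p₁ − p₂)²
  = (2.576 + 1.282)² · (0.51·0.49 + 0.45·0.55) / (0.06)²
  = (3.858)² · (0.2499 + 0.2475) / 0.0036
  = 14.8842 · 0.4974 / 0.0036
  = 2056.50
Round up → n = 2057 per group.

n = 2057 per group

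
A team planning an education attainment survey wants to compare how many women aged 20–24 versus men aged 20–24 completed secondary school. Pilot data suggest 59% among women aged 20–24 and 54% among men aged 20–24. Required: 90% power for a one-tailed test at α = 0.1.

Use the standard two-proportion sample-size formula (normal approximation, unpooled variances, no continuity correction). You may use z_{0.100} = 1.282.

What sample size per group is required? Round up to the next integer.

n = 1290 per group

n = (z_α + z_β)² · [p₁(1−p₁) + p₂(1−p₂)] / (p₁ − p₂)²
  = (1.282 + 1.282)² · (0.59·0.41 + 0.54·0.46) / (0.05)²
  = (2.564)² · (0.2419 + 0.2484) / 0.0025
  = 6.5741 · 0.4903 / 0.0025
  = 1289.31
Round up → n = 1290 per group.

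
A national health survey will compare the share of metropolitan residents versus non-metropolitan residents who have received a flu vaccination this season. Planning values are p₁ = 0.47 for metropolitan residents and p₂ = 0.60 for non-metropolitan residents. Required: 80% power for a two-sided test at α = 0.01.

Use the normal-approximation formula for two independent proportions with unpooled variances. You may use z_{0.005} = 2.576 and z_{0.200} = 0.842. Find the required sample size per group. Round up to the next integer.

n = 339 per group

n = (z_{α/2} + z_β)² · [p₁(1−p₁) + p₂(1−p₂)] / (p₁ − p₂)²
  = (2.576 + 0.842)² · (0.47·0.53 + 0.60·0.40) / (-0.13)²
  = (3.418)² · (0.2491 + 0.2400) / 0.0169
  = 11.6827 · 0.4891 / 0.0169
  = 338.11
Round up → n = 339 per group.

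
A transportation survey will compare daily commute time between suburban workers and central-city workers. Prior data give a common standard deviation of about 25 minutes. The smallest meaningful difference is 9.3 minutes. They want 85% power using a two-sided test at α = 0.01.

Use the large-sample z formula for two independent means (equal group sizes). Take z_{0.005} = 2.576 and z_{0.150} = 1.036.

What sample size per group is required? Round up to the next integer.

n = (z_{α/2} + z_β)² · (σ₁² + σ₂²) / δ²
  = (2.576 + 1.036)² · (2·25² = 1250) / 9.3²
  = 13.0465 · 1250 / 86.49
  = 188.56
Round up → n = 189 per group.

n = 189 per group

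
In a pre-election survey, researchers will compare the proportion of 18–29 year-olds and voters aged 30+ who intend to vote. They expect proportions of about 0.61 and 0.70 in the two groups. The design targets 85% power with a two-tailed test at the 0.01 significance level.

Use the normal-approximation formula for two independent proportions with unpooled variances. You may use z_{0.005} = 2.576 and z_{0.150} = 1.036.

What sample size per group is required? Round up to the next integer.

n = 722 per group

n = (z_{α/2} + z_β)² · [p₁(1−p₁) + p₂(1−p₂)] / (p₁ − p₂)²
  = (2.576 + 1.036)² · (0.61·0.39 + 0.70·0.30) / (-0.09)²
  = (3.612)² · (0.2379 + 0.2100) / 0.0081
  = 13.0465 · 0.4479 / 0.0081
  = 721.43
Round up → n = 722 per group.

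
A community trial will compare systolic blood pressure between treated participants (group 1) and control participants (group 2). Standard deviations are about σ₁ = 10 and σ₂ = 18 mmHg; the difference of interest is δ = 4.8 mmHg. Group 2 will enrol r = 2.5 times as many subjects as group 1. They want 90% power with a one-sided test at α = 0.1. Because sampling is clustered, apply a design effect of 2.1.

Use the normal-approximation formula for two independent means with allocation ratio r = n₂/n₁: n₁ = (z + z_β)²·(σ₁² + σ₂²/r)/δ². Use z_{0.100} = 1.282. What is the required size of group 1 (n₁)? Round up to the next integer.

n₁ = (z_α + z_β)² · (σ₁² + σ₂²/r) / δ²
   = (1.282 + 1.282)² · (10² + 18²/2.5) / 4.8²
   = 6.5741 · (100 + 129.6) / 23.04
   = 6.5741 · 229.6 / 23.04
   = 65.51
Design effect: 2.1 × 65.51 = 137.58.
Round up → n₁ = 138; n₂ = r·n₁ = 2.5 × 138 = 345.

n₁ = 138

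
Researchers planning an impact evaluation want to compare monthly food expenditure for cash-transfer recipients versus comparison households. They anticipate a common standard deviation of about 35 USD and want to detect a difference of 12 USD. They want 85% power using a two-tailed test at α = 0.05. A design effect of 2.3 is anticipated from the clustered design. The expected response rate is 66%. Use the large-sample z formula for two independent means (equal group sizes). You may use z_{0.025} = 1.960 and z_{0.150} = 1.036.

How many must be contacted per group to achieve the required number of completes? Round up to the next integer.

n = 533 per group

n = (z_{α/2} + z_β)² · (σ₁² + σ₂²) / δ²
  = (1.960 + 1.036)² · (2·35² = 2450) / 12²
  = 8.9760 · 2450 / 144
  = 152.72
Design effect: 2.3 × 152.72 = 351.25.
Adjust for 66% response: 351.25 / 0.66 = 532.20.
Round up → n = 533 per group.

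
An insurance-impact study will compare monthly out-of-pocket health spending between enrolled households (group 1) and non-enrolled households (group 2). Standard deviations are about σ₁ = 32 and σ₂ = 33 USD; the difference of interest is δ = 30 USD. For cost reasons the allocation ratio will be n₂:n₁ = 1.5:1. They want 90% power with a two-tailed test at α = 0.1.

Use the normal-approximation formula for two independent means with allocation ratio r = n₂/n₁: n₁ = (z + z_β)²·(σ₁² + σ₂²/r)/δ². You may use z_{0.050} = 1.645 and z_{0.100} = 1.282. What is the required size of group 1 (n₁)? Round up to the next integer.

n₁ = 17

n₁ = (z_{α/2} + z_β)² · (σ₁² + σ₂²/r) / δ²
   = (1.645 + 1.282)² · (32² + 33²/1.5) / 30²
   = 8.5673 · (1024 + 726) / 900
   = 8.5673 · 1750 / 900
   = 16.66
Round up → n₁ = 17; n₂ = r·n₁ = 1.5 × 17 = 26.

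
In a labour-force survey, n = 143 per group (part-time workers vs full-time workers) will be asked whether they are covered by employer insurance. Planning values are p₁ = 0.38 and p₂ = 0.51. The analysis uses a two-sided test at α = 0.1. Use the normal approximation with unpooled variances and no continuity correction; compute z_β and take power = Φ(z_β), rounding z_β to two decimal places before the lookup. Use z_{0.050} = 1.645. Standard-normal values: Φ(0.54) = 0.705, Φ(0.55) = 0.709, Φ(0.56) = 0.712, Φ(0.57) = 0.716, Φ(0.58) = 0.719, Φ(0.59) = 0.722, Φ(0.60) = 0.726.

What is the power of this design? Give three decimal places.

z_β = |p₁−p₂|·√(n/[p₁q₁+p₂q₂]) − z_{α/2}
    = 0.13 · √(143/0.4855) − 1.645
    = 0.13 · 17.1622 − 1.645
    = 2.2311 − 1.645 = 0.5861 → 0.59
Power = Φ(0.59) = 0.722.

Power ≈ 0.722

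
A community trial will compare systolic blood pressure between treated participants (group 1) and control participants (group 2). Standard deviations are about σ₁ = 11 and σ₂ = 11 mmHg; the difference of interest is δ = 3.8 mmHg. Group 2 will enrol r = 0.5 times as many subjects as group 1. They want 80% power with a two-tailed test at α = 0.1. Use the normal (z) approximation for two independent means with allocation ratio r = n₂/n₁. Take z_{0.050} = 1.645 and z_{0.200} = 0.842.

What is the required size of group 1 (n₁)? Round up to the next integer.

n₁ = 156

n₁ = (z_{α/2} + z_β)² · (σ₁² + σ₂²/r) / δ²
   = (1.645 + 0.842)² · (11² + 11²/0.5) / 3.8²
   = 6.1852 · (121 + 242) / 14.44
   = 6.1852 · 363 / 14.44
   = 155.49
Round up → n₁ = 156; n₂ = r·n₁ = 0.5 × 156 = 78.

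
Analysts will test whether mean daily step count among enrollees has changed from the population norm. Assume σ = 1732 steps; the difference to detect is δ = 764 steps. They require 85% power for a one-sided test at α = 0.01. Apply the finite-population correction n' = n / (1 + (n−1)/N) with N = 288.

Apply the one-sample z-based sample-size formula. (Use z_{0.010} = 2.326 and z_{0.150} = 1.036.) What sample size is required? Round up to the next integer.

n = 49

n = (z_α + z_β)² · σ² / δ²
  = (2.326 + 1.036)² · 1732² / 764²
  = 11.3030 · 2999824 / 583696
  = 58.09
Finite-population correction (N = 288): 58.09 / (1 + (58.09 − 1)/288) = 48.48.
Round up → n = 49.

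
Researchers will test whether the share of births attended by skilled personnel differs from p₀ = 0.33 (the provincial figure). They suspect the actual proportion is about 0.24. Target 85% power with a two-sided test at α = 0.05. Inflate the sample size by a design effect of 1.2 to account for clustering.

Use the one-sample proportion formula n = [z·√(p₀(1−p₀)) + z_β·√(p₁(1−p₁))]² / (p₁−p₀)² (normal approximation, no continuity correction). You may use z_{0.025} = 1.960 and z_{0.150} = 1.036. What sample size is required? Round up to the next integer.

n = [z_{α/2}·√(p₀q₀) + z_β·√(p₁q₁)]² / (p₁ − p₀)²
  = [1.960·√(0.33·0.67) + 1.036·√(0.24·0.76)]² / (-0.09)²
  = [1.960·0.4702 + 1.036·0.4271]² / 0.0081
  = [1.3641]² / 0.0081
  = 229.72
Design effect: 1.2 × 229.72 = 275.66.
Round up → n = 276.

n = 276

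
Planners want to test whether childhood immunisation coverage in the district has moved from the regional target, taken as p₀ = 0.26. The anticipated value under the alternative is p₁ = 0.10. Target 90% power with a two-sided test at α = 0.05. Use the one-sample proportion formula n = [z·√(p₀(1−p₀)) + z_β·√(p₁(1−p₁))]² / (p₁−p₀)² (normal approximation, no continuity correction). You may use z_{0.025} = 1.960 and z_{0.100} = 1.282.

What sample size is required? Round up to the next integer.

n = [z_{α/2}·√(p₀q₀) + z_β·√(p₁q₁)]² / (p₁ − p₀)²
  = [1.960·√(0.26·0.74) + 1.282·√(0.10·0.90)]² / (-0.16)²
  = [1.960·0.4386 + 1.282·0.3000]² / 0.0256
  = [1.2443]² / 0.0256
  = 60.48
Round up → n = 61.

n = 61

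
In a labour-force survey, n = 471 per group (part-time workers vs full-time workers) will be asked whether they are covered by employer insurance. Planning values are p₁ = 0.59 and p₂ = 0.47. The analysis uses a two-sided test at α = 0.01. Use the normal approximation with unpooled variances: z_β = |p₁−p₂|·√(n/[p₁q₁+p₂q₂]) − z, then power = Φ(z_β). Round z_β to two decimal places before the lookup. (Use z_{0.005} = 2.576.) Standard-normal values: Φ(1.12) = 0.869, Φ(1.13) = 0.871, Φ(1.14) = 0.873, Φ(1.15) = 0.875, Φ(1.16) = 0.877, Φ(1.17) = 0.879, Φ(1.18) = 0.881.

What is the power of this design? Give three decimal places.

z_β = |p₁−p₂|·√(n/[p₁q₁+p₂q₂]) − z_{α/2}
    = 0.12 · √(471/0.4910) − 2.576
    = 0.12 · 30.9720 − 2.576
    = 3.7166 − 2.576 = 1.1406 → 1.14
Power = Φ(1.14) = 0.873.

Power ≈ 0.873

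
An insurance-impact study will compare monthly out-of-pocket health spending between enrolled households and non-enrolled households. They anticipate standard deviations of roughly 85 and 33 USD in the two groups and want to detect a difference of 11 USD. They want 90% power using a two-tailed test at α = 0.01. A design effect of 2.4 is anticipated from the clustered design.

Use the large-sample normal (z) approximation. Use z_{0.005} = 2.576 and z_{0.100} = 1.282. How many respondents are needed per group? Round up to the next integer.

n = 2455 per group

n = (z_{α/2} + z_β)² · (σ₁² + σ₂²) / δ²
  = (2.576 + 1.282)² · (85² + 33² = 8314) / 11²
  = 14.8842 · 8314 / 121
  = 1022.70
Design effect: 2.4 × 1022.70 = 2454.48.
Round up → n = 2455 per group.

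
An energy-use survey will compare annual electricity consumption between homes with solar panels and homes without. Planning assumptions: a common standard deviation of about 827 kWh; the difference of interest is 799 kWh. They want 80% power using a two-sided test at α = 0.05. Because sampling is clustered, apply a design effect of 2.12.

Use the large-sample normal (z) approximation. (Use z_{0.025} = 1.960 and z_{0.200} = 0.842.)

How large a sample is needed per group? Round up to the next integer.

n = 36 per group

n = (z_{α/2} + z_β)² · (σ₁² + σ₂²) / δ²
  = (1.960 + 0.842)² · (2·827² = 1367858) / 799²
  = 7.8512 · 1367858 / 638401
  = 16.82
Design effect: 2.12 × 16.82 = 35.66.
Round up → n = 36 per group.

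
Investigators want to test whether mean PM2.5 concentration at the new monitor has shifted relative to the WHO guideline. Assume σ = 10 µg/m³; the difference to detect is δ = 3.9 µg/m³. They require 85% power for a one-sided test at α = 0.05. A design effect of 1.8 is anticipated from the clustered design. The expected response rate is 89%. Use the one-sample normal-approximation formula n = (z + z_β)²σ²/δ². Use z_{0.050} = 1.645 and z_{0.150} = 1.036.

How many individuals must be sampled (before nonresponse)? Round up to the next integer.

n = 96

n = (z_α + z_β)² · σ² / δ²
  = (1.645 + 1.036)² · 10² / 3.9²
  = 7.1878 · 100 / 15.21
  = 47.26
Design effect: 1.8 × 47.26 = 85.06.
Adjust for 89% response: 85.06 / 0.89 = 95.58.
Round up → n = 96.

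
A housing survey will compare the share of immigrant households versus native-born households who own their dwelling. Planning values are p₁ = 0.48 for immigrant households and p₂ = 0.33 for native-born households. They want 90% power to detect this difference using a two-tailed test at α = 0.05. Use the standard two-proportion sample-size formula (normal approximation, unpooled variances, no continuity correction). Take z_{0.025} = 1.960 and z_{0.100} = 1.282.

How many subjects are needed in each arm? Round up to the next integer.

n = 220 per group

n = (z_{α/2} + z_β)² · [p₁(1−p₁) + p₂(1−p₂)] / (p₁ − p₂)²
  = (1.960 + 1.282)² · (0.48·0.52 + 0.33·0.67) / (0.15)²
  = (3.242)² · (0.2496 + 0.2211) / 0.0225
  = 10.5106 · 0.4707 / 0.0225
  = 219.88
Round up → n = 220 per group.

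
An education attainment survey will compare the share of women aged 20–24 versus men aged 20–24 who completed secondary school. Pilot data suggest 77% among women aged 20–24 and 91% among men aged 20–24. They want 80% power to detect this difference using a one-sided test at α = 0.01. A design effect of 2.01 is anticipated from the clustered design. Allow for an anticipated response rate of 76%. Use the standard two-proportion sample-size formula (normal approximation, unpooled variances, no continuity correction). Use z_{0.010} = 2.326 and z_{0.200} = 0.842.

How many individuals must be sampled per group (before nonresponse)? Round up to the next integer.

n = 351 per group

n = (z_α + z_β)² · [p₁(1−p₁) + p₂(1−p₂)] / (p₁ − p₂)²
  = (2.326 + 0.842)² · (0.77·0.23 + 0.91·0.09) / (-0.14)²
  = (3.168)² · (0.1771 + 0.0819) / 0.0196
  = 10.0362 · 0.2590 / 0.0196
  = 132.62
Design effect: 2.01 × 132.62 = 266.57.
Adjust for 76% response: 266.57 / 0.76 = 350.75.
Round up → n = 351 per group.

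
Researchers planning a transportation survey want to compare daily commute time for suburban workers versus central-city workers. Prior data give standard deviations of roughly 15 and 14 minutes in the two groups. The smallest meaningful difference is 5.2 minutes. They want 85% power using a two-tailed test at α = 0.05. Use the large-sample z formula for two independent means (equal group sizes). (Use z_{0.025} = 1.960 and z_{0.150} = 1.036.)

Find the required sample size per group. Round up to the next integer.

n = 140 per group

n = (z_{α/2} + z_β)² · (σ₁² + σ₂²) / δ²
  = (1.960 + 1.036)² · (15² + 14² = 421) / 5.2²
  = 8.9760 · 421 / 27.04
  = 139.75
Round up → n = 140 per group.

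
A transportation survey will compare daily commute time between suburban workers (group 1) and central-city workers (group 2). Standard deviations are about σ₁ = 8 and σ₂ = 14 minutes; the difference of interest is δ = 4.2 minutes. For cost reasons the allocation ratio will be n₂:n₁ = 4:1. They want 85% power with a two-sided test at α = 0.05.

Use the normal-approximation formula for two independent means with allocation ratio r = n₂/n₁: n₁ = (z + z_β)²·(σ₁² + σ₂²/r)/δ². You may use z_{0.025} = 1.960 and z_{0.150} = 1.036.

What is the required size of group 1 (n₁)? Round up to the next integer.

n₁ = 58

n₁ = (z_{α/2} + z_β)² · (σ₁² + σ₂²/r) / δ²
   = (1.960 + 1.036)² · (8² + 14²/4) / 4.2²
   = 8.9760 · (64 + 49) / 17.64
   = 8.9760 · 113 / 17.64
   = 57.50
Round up → n₁ = 58; n₂ = r·n₁ = 4 × 58 = 232.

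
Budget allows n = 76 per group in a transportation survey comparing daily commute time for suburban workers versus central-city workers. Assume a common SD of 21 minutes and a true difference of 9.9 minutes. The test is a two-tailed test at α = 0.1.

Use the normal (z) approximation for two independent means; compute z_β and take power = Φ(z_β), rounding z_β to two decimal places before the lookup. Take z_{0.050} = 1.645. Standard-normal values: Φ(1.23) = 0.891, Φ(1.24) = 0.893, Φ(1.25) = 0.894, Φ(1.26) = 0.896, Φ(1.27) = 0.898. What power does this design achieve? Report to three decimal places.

Power ≈ 0.896

z_β = δ·√(n/(σ₁²+σ₂²)) − z_{α/2}
    = 9.9 · √(76/882) − 1.645
    = 9.9 · 0.29354 − 1.645
    = 2.9061 − 1.645 = 1.2611 → 1.26
Power = Φ(1.26) = 0.896.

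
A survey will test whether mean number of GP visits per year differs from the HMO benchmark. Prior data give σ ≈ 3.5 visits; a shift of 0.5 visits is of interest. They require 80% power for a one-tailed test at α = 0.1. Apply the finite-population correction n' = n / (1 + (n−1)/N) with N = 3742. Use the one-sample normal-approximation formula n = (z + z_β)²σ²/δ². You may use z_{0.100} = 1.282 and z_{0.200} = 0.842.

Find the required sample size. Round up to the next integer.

n = 209

n = (z_α + z_β)² · σ² / δ²
  = (1.282 + 0.842)² · 3.5² / 0.5²
  = 4.5114 · 12.25 / 0.25
  = 221.06
Finite-population correction (N = 3742): 221.06 / (1 + (221.06 − 1)/3742) = 208.78.
Round up → n = 209.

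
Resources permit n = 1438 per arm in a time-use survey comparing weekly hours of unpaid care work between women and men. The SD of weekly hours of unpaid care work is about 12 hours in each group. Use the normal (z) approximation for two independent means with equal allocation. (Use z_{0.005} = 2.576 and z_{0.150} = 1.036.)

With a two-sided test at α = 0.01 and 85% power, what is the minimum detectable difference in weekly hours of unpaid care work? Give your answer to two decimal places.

δ = (z_{α/2} + z_β) · √((σ₁²+σ₂²)/n)
  = (2.576 + 1.036) · √(288/1438)
  = 3.612 · √0.20028
  = 3.612 · 0.4475
  = 1.6165

Minimum detectable difference ≈ 1.62 hours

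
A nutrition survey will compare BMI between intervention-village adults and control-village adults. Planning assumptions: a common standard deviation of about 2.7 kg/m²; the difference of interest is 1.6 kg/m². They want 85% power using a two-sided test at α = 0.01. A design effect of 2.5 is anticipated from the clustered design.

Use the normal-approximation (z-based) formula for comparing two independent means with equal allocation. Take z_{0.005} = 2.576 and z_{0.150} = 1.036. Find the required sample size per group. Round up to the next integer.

n = 186 per group

n = (z_{α/2} + z_β)² · (σ₁² + σ₂²) / δ²
  = (2.576 + 1.036)² · (2·2.7² = 14.58) / 1.6²
  = 13.0465 · 14.58 / 2.56
  = 74.30
Design effect: 2.5 × 74.30 = 185.76.
Round up → n = 186 per group.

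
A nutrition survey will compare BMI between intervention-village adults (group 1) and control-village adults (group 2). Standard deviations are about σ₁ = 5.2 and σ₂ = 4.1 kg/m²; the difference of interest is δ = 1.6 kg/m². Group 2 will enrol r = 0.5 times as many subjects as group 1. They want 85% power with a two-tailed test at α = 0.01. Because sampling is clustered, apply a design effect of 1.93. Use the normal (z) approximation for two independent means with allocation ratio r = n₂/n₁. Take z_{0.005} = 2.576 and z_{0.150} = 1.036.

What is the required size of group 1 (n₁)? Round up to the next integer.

n₁ = 597

n₁ = (z_{α/2} + z_β)² · (σ₁² + σ₂²/r) / δ²
   = (2.576 + 1.036)² · (5.2² + 4.1²/0.5) / 1.6²
   = 13.0465 · (27.04 + 33.62) / 2.56
   = 13.0465 · 60.66 / 2.56
   = 309.14
Design effect: 1.93 × 309.14 = 596.64.
Round up → n₁ = 597; n₂ = r·n₁ = 0.5 × 597 = 299.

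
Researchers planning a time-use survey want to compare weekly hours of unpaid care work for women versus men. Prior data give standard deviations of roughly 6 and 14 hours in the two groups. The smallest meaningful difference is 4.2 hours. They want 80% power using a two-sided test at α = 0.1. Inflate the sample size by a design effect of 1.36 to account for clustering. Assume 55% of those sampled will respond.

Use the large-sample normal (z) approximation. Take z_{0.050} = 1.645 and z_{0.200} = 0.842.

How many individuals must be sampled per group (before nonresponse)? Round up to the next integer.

n = 202 per group

n = (z_{α/2} + z_β)² · (σ₁² + σ₂²) / δ²
  = (1.645 + 0.842)² · (6² + 14² = 232) / 4.2²
  = 6.1852 · 232 / 17.64
  = 81.35
Design effect: 1.36 × 81.35 = 110.63.
Adjust for 55% response: 110.63 / 0.55 = 201.15.
Round up → n = 202 per group.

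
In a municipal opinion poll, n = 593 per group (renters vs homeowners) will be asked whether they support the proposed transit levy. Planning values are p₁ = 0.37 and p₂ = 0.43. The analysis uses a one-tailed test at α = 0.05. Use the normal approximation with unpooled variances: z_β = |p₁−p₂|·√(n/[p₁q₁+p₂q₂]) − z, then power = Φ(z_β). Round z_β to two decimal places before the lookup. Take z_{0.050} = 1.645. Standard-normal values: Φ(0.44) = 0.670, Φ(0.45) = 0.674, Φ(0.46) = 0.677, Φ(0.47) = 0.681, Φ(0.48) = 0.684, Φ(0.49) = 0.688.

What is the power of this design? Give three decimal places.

z_β = |p₁−p₂|·√(n/[p₁q₁+p₂q₂]) − z_α
    = 0.06 · √(593/0.4782) − 1.645
    = 0.06 · 35.2146 − 1.645
    = 2.1129 − 1.645 = 0.4679 → 0.47
Power = Φ(0.47) = 0.681.

Power ≈ 0.681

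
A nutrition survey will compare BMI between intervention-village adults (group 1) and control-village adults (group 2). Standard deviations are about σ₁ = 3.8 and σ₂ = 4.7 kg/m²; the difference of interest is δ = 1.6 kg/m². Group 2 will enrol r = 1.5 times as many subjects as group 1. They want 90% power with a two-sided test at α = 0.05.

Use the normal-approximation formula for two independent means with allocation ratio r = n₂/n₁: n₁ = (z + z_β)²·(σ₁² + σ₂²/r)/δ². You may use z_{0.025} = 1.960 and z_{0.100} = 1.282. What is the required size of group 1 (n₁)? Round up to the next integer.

n₁ = 120

n₁ = (z_{α/2} + z_β)² · (σ₁² + σ₂²/r) / δ²
   = (1.960 + 1.282)² · (3.8² + 4.7²/1.5) / 1.6²
   = 10.5106 · (14.44 + 14.7267) / 2.56
   = 10.5106 · 29.1667 / 2.56
   = 119.75
Round up → n₁ = 120; n₂ = r·n₁ = 1.5 × 120 = 180.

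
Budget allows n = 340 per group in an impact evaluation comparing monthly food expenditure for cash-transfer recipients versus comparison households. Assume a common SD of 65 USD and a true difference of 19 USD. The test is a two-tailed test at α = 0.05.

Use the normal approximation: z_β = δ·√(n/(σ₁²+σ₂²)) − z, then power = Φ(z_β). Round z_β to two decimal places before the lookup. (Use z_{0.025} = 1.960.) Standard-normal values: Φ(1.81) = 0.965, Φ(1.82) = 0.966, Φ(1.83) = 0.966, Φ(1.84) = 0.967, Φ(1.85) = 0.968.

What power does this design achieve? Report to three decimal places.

Power ≈ 0.968

z_β = δ·√(n/(σ₁²+σ₂²)) − z_{α/2}
    = 19 · √(340/8450) − 1.960
    = 19 · 0.20059 − 1.960
    = 3.8112 − 1.960 = 1.8512 → 1.85
Power = Φ(1.85) = 0.968.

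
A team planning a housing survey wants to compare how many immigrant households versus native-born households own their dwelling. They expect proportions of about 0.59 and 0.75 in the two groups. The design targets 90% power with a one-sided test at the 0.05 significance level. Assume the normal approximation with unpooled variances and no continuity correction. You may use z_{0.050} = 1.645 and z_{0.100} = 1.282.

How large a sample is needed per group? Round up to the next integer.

n = (z_α + z_β)² · [p₁(1−p₁) + p₂(1−p₂)] / (p₁ − p₂)²
  = (1.645 + 1.282)² · (0.59·0.41 + 0.75·0.25) / (-0.16)²
  = (2.927)² · (0.2419 + 0.1875) / 0.0256
  = 8.5673 · 0.4294 / 0.0256
  = 143.70
Round up → n = 144 per group.

n = 144 per group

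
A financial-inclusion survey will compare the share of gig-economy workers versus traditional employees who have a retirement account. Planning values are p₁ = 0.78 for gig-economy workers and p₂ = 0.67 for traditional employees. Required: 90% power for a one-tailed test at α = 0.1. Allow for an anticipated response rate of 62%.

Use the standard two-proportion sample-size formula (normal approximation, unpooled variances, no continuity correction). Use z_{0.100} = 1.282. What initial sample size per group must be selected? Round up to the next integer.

n = (z_α + z_β)² · [p₁(1−p₁) + p₂(1−p₂)] / (p₁ − p₂)²
  = (1.282 + 1.282)² · (0.78·0.22 + 0.67·0.33) / (0.11)²
  = (2.564)² · (0.1716 + 0.2211) / 0.0121
  = 6.5741 · 0.3927 / 0.0121
  = 213.36
Adjust for 62% response: 213.36 / 0.62 = 344.13.
Round up → n = 345 per group.

n = 345 per group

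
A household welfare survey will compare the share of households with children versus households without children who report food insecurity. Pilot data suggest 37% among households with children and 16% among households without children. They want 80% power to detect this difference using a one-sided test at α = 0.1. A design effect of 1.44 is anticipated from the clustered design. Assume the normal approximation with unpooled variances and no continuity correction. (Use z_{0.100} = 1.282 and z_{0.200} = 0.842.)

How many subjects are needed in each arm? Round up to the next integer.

n = (z_α + z_β)² · [p₁(1−p₁) + p₂(1−p₂)] / (p₁ − p₂)²
  = (1.282 + 0.842)² · (0.37·0.63 + 0.16·0.84) / (0.21)²
  = (2.124)² · (0.2331 + 0.1344) / 0.0441
  = 4.5114 · 0.3675 / 0.0441
  = 37.59
Design effect: 1.44 × 37.59 = 54.14.
Round up → n = 55 per group.

n = 55 per group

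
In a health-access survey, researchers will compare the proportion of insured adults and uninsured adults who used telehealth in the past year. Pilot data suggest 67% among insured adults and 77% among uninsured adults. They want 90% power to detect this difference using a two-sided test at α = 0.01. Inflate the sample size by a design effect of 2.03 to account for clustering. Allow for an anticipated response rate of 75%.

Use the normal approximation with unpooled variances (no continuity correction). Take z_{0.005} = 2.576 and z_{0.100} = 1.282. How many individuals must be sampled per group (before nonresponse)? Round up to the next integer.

n = (z_{α/2} + z_β)² · [p₁(1−p₁) + p₂(1−p₂)] / (p₁ − p₂)²
  = (2.576 + 1.282)² · (0.67·0.33 + 0.77·0.23) / (-0.10)²
  = (3.858)² · (0.2211 + 0.1771) / 0.0100
  = 14.8842 · 0.3982 / 0.0100
  = 592.69
Design effect: 2.03 × 592.69 = 1203.16.
Adjust for 75% response: 1203.16 / 0.75 = 1604.21.
Round up → n = 1605 per group.

n = 1605 per group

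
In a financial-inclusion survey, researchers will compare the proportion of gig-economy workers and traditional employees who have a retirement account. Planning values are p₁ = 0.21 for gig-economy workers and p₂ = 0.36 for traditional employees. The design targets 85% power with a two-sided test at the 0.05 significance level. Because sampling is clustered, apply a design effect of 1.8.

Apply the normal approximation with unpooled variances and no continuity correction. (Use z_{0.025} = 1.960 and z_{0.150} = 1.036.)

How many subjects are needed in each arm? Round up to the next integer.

n = 285 per group

n = (z_{α/2} + z_β)² · [p₁(1−p₁) + p₂(1−p₂)] / (p₁ − p₂)²
  = (1.960 + 1.036)² · (0.21·0.79 + 0.36·0.64) / (-0.15)²
  = (2.996)² · (0.1659 + 0.2304) / 0.0225
  = 8.9760 · 0.3963 / 0.0225
  = 158.10
Design effect: 1.8 × 158.10 = 284.58.
Round up → n = 285 per group.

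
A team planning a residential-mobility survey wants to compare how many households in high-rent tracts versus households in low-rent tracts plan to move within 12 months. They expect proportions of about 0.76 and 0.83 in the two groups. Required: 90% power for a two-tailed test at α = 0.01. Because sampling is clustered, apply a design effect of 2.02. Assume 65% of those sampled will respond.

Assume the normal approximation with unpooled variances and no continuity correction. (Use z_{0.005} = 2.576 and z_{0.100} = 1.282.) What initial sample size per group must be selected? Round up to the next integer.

n = 3054 per group

n = (z_{α/2} + z_β)² · [p₁(1−p₁) + p₂(1−p₂)] / (p₁ − p₂)²
  = (2.576 + 1.282)² · (0.76·0.24 + 0.83·0.17) / (-0.07)²
  = (3.858)² · (0.1824 + 0.1411) / 0.0049
  = 14.8842 · 0.3235 / 0.0049
  = 982.66
Design effect: 2.02 × 982.66 = 1984.97.
Adjust for 65% response: 1984.97 / 0.65 = 3053.80.
Round up → n = 3054 per group.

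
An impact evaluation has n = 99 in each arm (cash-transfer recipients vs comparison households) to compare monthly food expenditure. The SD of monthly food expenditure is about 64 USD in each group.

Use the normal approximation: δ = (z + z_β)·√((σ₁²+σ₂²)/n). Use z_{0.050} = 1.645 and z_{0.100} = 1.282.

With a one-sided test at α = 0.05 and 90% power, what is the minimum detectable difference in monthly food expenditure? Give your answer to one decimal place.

Minimum detectable difference ≈ 26.6 USD

δ = (z_α + z_β) · √((σ₁²+σ₂²)/n)
  = (1.645 + 1.282) · √(8192/99)
  = 2.927 · √82.7475
  = 2.927 · 9.0966
  = 26.6256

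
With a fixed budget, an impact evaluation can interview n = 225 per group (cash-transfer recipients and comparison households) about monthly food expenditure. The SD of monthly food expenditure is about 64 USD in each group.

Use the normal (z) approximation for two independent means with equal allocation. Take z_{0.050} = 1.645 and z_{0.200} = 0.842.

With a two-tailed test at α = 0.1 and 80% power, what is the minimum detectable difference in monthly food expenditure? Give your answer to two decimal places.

Minimum detectable difference ≈ 15.01 USD

δ = (z_{α/2} + z_β) · √((σ₁²+σ₂²)/n)
  = (1.645 + 0.842) · √(8192/225)
  = 2.487 · √36.4089
  = 2.487 · 6.0340
  = 15.0065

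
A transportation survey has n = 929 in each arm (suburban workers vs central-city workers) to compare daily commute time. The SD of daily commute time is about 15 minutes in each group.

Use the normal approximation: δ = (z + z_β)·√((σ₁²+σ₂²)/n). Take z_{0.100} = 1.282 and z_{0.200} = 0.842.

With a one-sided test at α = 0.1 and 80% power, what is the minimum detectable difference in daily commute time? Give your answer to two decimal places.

Minimum detectable difference ≈ 1.48 minutes

δ = (z_α + z_β) · √((σ₁²+σ₂²)/n)
  = (1.282 + 0.842) · √(450/929)
  = 2.124 · √0.48439
  = 2.124 · 0.6960
  = 1.4783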